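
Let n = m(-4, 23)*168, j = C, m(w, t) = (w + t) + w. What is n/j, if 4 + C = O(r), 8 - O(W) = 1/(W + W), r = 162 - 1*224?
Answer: 44640/71 ≈ 628.73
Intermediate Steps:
r = -62 (r = 162 - 224 = -62)
m(w, t) = t + 2*w (m(w, t) = (t + w) + w = t + 2*w)
O(W) = 8 - 1/(2*W) (O(W) = 8 - 1/(W + W) = 8 - 1/(2*W))
C = 497/124 (C = -4 + (8 - ½/(-62)) = -4 + (8 - ½*(-1/62)) = -4 + (8 + 1/124) = -4 + 993/124 = 497/124 ≈ 4.0081)
j = 497/124 ≈ 4.0081
n = 2520 (n = (23 + 2*(-4))*168 = (23 - 8)*168 = 15*168 = 2520)
n/j = 2520/(497/124) = 2520*(124/497) = 44640/71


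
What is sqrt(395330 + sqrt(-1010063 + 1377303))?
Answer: sqrt(395330 + 2*sqrt(91810)) ≈ 629.23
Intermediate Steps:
sqrt(395330 + sqrt(-1010063 + 1377303)) = sqrt(395330 + sqrt(367240)) = sqrt(395330 + 2*sqrt(91810))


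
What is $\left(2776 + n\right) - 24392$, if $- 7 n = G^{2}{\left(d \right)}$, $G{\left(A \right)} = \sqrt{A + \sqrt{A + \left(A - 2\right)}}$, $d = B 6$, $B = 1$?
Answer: $- \frac{151318}{7} - \frac{\sqrt{10}}{7} \approx -21617.0$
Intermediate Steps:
$d = 6$ ($d = 1 \cdot 6 = 6$)
$G{\left(A \right)} = \sqrt{A + \sqrt{-2 + 2 A}}$ ($G{\left(A \right)} = \sqrt{A + \sqrt{A + \left(-2 + A\right)}} = \sqrt{A + \sqrt{-2 + 2 A}}$)
$n = - \frac{6}{7} - \frac{\sqrt{10}}{7}$ ($n = - \frac{\left(\sqrt{6 + \sqrt{2} \sqrt{-1 + 6}}\right)^{2}}{7} = - \frac{\left(\sqrt{6 + \sqrt{2} \sqrt{5}}\right)^{2}}{7} = - \frac{\left(\sqrt{6 + \sqrt{10}}\right)^{2}}{7} = - \frac{6 + \sqrt{10}}{7} = - \frac{6}{7} - \frac{\sqrt{10}}{7} \approx -1.3089$)
$\left(2776 + n\right) - 24392 = \left(2776 - \left(\frac{6}{7} + \frac{\sqrt{10}}{7}\right)\right) - 24392 = \left(\frac{19426}{7} - \frac{\sqrt{10}}{7}\right) - 24392 = - \frac{151318}{7} - \frac{\sqrt{10}}{7}$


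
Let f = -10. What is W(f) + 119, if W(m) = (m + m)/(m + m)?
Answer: 120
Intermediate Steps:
W(m) = 1 (W(m) = (2*m)/((2*m)) = (2*m)*(1/(2*m)) = 1)
W(f) + 119 = 1 + 119 = 120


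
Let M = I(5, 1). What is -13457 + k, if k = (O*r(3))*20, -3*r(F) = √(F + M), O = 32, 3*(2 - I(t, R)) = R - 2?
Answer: -13457 - 2560*√3/9 ≈ -13950.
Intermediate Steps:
I(t, R) = 8/3 - R/3 (I(t, R) = 2 - (R - 2)/3 = 2 - (-2 + R)/3 = 2 + (⅔ - R/3) = 8/3 - R/3)
M = 7/3 (M = 8/3 - ⅓*1 = 8/3 - ⅓ = 7/3 ≈ 2.3333)
r(F) = -√(7/3 + F)/3 (r(F) = -√(F + 7/3)/3 = -√(7/3 + F)/3)
k = -2560*√3/9 (k = (32*(-√(21 + 9*3)/9))*20 = (32*(-√(21 + 27)/9))*20 = (32*(-4*√3/9))*20 = -128*√3/9*20 = -2560*√3/9 ≈ -492.67)
-13457 + k = -13457 - 2560*√3/9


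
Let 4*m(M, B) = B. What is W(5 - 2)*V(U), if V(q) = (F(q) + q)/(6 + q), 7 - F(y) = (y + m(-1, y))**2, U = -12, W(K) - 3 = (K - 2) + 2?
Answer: 230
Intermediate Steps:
m(M, B) = B/4
W(K) = 3 + K (W(K) = 3 + ((K - 2) + 2) = 3 + ((-2 + K) + 2) = 3 + K)
F(y) = 7 - 25*y**2/16 (F(y) = 7 - (y + y/4)**2 = 7 - (5*y/4)**2 = 7 - 25*y**2/16)
V(q) = (7 + q - 25*q**2/16)/(6 + q) (V(q) = ((7 - 25*q**2/16) + q)/(6 + q) = (7 + q - 25*q**2/16)/(6 + q))
W(5 - 2)*V(U) = (3 + (5 - 2))*((7 - 12 - 25/16*(-12)**2)/(6 - 12)) = (3 + 3)*((7 - 12 - 25/16*144)/(-6)) = 6*(-(7 - 12 - 225)/6) = 6*(-1/6*(-230)) = 6*(115/3) = 230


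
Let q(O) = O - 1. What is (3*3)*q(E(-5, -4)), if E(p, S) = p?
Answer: -54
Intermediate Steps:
q(O) = -1 + O
(3*3)*q(E(-5, -4)) = (3*3)*(-1 - 5) = 9*(-6) = -54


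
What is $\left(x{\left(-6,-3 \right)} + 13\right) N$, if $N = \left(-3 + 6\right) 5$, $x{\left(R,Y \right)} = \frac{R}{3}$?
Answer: $165$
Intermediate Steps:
$x{\left(R,Y \right)} = \frac{R}{3}$ ($x{\left(R,Y \right)} = R \frac{1}{3} = \frac{R}{3}$)
$N = 15$ ($N = 3 \cdot 5 = 15$)
$\left(x{\left(-6,-3 \right)} + 13\right) N = \left(\frac{1}{3} \left(-6\right) + 13\right) 15 = \left(-2 + 13\right) 15 = 11 \cdot 15 = 165$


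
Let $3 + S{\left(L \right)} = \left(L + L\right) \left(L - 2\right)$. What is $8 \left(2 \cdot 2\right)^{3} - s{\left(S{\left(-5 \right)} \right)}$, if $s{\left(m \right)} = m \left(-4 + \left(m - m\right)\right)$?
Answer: $780$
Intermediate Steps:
$S{\left(L \right)} = -3 + 2 L \left(-2 + L\right)$ ($S{\left(L \right)} = -3 + \left(L + L\right) \left(L - 2\right) = -3 + 2 L \left(-2 + L\right)$)
$s{\left(m \right)} = - 4 m$ ($s{\left(m \right)} = m \left(-4 + 0\right) = m \left(-4\right) = - 4 m$)
$8 \left(2 \cdot 2\right)^{3} - s{\left(S{\left(-5 \right)} \right)} = 8 \left(2 \cdot 2\right)^{3} - - 4 \left(-3 - -20 + 2 \left(-5\right)^{2}\right) = 8 \cdot 4^{3} - - 4 \left(-3 + 20 + 2 \cdot 25\right) = 8 \cdot 64 - - 4 \left(-3 + 20 + 50\right) = 512 - \left(-4\right) 67 = 512 - -268 = 512 + 268 = 780$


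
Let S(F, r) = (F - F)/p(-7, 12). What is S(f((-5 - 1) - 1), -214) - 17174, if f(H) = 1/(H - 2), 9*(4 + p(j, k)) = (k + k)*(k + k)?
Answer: -17174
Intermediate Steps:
p(j, k) = -4 + 4*k**2/9 (p(j, k) = -4 + ((k + k)*(k + k))/9 = -4 + ((2*k)*(2*k))/9 = -4 + (4*k**2)/9 = -4 + 4*k**2/9)
f(H) = 1/(-2 + H)
S(F, r) = 0 (S(F, r) = (F - F)/(-4 + (4/9)*12**2) = 0/(-4 + (4/9)*144) = 0/(-4 + 64) = 0/60 = 0*(1/60) = 0)
S(f((-5 - 1) - 1), -214) - 17174 = 0 - 17174 = -17174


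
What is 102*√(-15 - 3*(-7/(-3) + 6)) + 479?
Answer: 479 + 204*I*√10 ≈ 479.0 + 645.1*I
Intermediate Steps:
102*√(-15 - 3*(-7/(-3) + 6)) + 479 = 102*√(-15 - 3*(-7*(-⅓) + 6)) + 479 = 102*√(-15 - 3*(7/3 + 6)) + 479 = 102*√(-15 - 3*25/3) + 479 = 102*√(-15 - 25) + 479 = 102*√(-40) + 479 = 102*(2*I*√10) + 479 = 204*I*√10 + 479 = 479 + 204*I*√10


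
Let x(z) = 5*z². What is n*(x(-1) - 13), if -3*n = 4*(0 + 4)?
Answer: 128/3 ≈ 42.667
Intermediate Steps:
n = -16/3 (n = -4*(0 + 4)/3 = -4*4/3 = -⅓*16 = -16/3 ≈ -5.3333)
n*(x(-1) - 13) = -16*(5*(-1)² - 13)/3 = -16*(5*1 - 13)/3 = -16*(5 - 13)/3 = -16/3*(-8) = 128/3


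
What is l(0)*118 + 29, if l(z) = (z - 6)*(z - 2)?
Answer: 1445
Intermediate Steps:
l(z) = (-6 + z)*(-2 + z)
l(0)*118 + 29 = (12 + 0² - 8*0)*118 + 29 = (12 + 0 + 0)*118 + 29 = 12*118 + 29 = 1416 + 29 = 1445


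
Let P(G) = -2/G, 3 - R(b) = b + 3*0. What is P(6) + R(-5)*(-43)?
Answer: -1033/3 ≈ -344.33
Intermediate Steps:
R(b) = 3 - b (R(b) = 3 - (b + 3*0) = 3 - (b + 0) = 3 - b)
P(6) + R(-5)*(-43) = -2/6 + (3 - 1*(-5))*(-43) = -2*⅙ + (3 + 5)*(-43) = -⅓ + 8*(-43) = -⅓ - 344 = -1033/3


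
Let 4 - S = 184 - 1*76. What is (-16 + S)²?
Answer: 14400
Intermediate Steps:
S = -104 (S = 4 - (184 - 1*76) = 4 - (184 - 76) = 4 - 1*108 = 4 - 108 = -104)
(-16 + S)² = (-16 - 104)² = (-120)² = 14400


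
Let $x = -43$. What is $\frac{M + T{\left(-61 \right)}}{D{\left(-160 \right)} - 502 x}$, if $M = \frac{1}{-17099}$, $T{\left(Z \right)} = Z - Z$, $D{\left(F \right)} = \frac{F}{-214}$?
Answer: $- \frac{107}{39494962418} \approx -2.7092 \cdot 10^{-9}$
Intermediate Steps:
$D{\left(F \right)} = - \frac{F}{214}$ ($D{\left(F \right)} = F \left(- \frac{1}{214}\right) = - \frac{F}{214}$)
$T{\left(Z \right)} = 0$
$M = - \frac{1}{17099} \approx -5.8483 \cdot 10^{-5}$
$\frac{M + T{\left(-61 \right)}}{D{\left(-160 \right)} - 502 x} = \frac{- \frac{1}{17099} + 0}{\left(- \frac{1}{214}\right) \left(-160\right) - -21586} = - \frac{1}{17099 \left(\frac{80}{107} + 21586\right)} = - \frac{1}{17099 \cdot \frac{2309782}{107}} = \left(- \frac{1}{17099}\right) \frac{107}{2309782} = - \frac{107}{39494962418}$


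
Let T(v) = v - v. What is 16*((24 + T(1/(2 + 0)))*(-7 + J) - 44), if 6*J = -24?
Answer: -4928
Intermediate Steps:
J = -4 (J = (1/6)*(-24) = -4)
T(v) = 0
16*((24 + T(1/(2 + 0)))*(-7 + J) - 44) = 16*((24 + 0)*(-7 - 4) - 44) = 16*(24*(-11) - 44) = 16*(-264 - 44) = 16*(-308) = -4928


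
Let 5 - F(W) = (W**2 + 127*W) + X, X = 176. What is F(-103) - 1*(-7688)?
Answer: 9989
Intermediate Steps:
F(W) = -171 - W**2 - 127*W (F(W) = 5 - ((W**2 + 127*W) + 176) = 5 - (176 + W**2 + 127*W) = 5 + (-176 - W**2 - 127*W) = -171 - W**2 - 127*W)
F(-103) - 1*(-7688) = (-171 - 1*(-103)**2 - 127*(-103)) - 1*(-7688) = (-171 - 1*10609 + 13081) + 7688 = (-171 - 10609 + 13081) + 7688 = 2301 + 7688 = 9989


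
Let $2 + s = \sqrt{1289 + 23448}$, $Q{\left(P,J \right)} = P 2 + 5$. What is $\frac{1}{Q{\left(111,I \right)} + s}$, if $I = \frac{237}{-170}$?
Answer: $\frac{225}{25888} - \frac{\sqrt{24737}}{25888} \approx 0.0026159$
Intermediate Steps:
$I = - \frac{237}{170}$ ($I = 237 \left(- \frac{1}{170}\right) = - \frac{237}{170} \approx -1.3941$)
$Q{\left(P,J \right)} = 5 + 2 P$ ($Q{\left(P,J \right)} = 2 P + 5 = 5 + 2 P$)
$s = -2 + \sqrt{24737}$ ($s = -2 + \sqrt{1289 + 23448} = -2 + \sqrt{24737} \approx 155.28$)
$\frac{1}{Q{\left(111,I \right)} + s} = \frac{1}{\left(5 + 2 \cdot 111\right) - \left(2 - \sqrt{24737}\right)} = \frac{1}{\left(5 + 222\right) - \left(2 - \sqrt{24737}\right)} = \frac{1}{227 - \left(2 - \sqrt{24737}\right)} = \frac{1}{225 + \sqrt{24737}}$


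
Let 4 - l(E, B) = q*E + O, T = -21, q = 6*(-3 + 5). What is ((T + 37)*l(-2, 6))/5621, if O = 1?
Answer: 432/5621 ≈ 0.076855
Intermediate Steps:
q = 12 (q = 6*2 = 12)
l(E, B) = 3 - 12*E (l(E, B) = 4 - (12*E + 1) = 4 - (1 + 12*E) = 4 + (-1 - 12*E) = 3 - 12*E)
((T + 37)*l(-2, 6))/5621 = ((-21 + 37)*(3 - 12*(-2)))/5621 = (16*(3 + 24))*(1/5621) = (16*27)*(1/5621) = 432*(1/5621) = 432/5621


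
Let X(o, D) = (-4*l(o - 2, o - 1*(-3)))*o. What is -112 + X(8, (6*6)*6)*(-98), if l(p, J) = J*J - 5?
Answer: 363664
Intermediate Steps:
l(p, J) = -5 + J² (l(p, J) = J² - 5 = -5 + J²)
X(o, D) = o*(20 - 4*(3 + o)²) (X(o, D) = (-4*(-5 + (o - 1*(-3))²))*o = (-4*(-5 + (o + 3)²))*o = (-4*(-5 + (3 + o)²))*o = (20 - 4*(3 + o)²)*o = o*(20 - 4*(3 + o)²))
-112 + X(8, (6*6)*6)*(-98) = -112 - 4*8*(-5 + (3 + 8)²)*(-98) = -112 - 4*8*(-5 + 11²)*(-98) = -112 - 4*8*(-5 + 121)*(-98) = -112 - 4*8*116*(-98) = -112 - 3712*(-98) = -112 + 363776 = 363664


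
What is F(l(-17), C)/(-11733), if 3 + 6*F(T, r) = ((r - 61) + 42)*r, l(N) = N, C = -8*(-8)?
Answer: -959/23466 ≈ -0.040868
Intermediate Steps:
C = 64
F(T, r) = -½ + r*(-19 + r)/6 (F(T, r) = -½ + (((r - 61) + 42)*r)/6 = -½ + (((-61 + r) + 42)*r)/6 = -½ + ((-19 + r)*r)/6 = -½ + (r*(-19 + r))/6 = -½ + r*(-19 + r)/6)
F(l(-17), C)/(-11733) = (-½ - 19/6*64 + (⅙)*64²)/(-11733) = (-½ - 608/3 + (⅙)*4096)*(-1/11733) = (-½ - 608/3 + 2048/3)*(-1/11733) = (959/2)*(-1/11733) = -959/23466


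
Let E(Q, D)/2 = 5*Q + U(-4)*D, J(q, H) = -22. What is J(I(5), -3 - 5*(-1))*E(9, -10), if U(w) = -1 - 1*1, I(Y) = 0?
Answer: -2860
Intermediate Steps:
U(w) = -2 (U(w) = -1 - 1 = -2)
E(Q, D) = -4*D + 10*Q (E(Q, D) = 2*(5*Q - 2*D) = 2*(-2*D + 5*Q) = -4*D + 10*Q)
J(I(5), -3 - 5*(-1))*E(9, -10) = -22*(-4*(-10) + 10*9) = -22*(40 + 90) = -22*130 = -2860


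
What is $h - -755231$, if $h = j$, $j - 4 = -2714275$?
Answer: $-1959040$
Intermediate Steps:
$j = -2714271$ ($j = 4 - 2714275 = -2714271$)
$h = -2714271$
$h - -755231 = -2714271 - -755231 = -2714271 + 755231 = -1959040$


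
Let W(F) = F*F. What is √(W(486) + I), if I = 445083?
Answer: √681279 ≈ 825.40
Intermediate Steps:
W(F) = F²
√(W(486) + I) = √(486² + 445083) = √(236196 + 445083) = √681279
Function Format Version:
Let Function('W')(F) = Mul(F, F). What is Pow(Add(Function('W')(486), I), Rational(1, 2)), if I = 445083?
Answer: Pow(681279, Rational(1, 2)) ≈ 825.40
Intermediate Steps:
Function('W')(F) = Pow(F, 2)
Pow(Add(Function('W')(486), I), Rational(1, 2)) = Pow(Add(Pow(486, 2), 445083), Rational(1, 2)) = Pow(Add(236196, 445083), Rational(1, 2)) = Pow(681279, Rational(1, 2))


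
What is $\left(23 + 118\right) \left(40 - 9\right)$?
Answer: $4371$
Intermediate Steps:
$\left(23 + 118\right) \left(40 - 9\right) = 141 \cdot 31 = 4371$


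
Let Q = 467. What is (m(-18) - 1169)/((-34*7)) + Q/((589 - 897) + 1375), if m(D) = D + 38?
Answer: 1337129/253946 ≈ 5.2654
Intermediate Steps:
m(D) = 38 + D
(m(-18) - 1169)/((-34*7)) + Q/((589 - 897) + 1375) = ((38 - 18) - 1169)/((-34*7)) + 467/((589 - 897) + 1375) = (20 - 1169)/(-238) + 467/(-308 + 1375) = -1149*(-1/238) + 467/1067 = 1149/238 + 467*(1/1067) = 1149/238 + 467/1067 = 1337129/253946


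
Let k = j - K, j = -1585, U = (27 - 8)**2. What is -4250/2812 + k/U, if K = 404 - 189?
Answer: -173575/26714 ≈ -6.4975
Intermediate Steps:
K = 215
U = 361 (U = 19**2 = 361)
k = -1800 (k = -1585 - 1*215 = -1585 - 215 = -1800)
-4250/2812 + k/U = -4250/2812 - 1800/361 = -4250*1/2812 - 1800*1/361 = -2125/1406 - 1800/361 = -173575/26714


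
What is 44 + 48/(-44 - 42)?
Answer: 1868/43 ≈ 43.442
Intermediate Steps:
44 + 48/(-44 - 42) = 44 + 48/(-86) = 44 - 1/86*48 = 44 - 24/43 = 1868/43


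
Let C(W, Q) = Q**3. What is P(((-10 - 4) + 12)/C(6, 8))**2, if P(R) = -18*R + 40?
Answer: 26306641/16384 ≈ 1605.6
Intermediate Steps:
P(R) = 40 - 18*R
P(((-10 - 4) + 12)/C(6, 8))**2 = (40 - 18*((-10 - 4) + 12)/(8**3))**2 = (40 - 18*(-14 + 12)/512)**2 = (40 - (-36)/512)**2 = (40 - 18*(-1/256))**2 = (40 + 9/128)**2 = (5129/128)**2 = 26306641/16384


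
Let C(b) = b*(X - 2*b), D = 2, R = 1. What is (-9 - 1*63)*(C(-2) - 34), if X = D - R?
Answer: 3168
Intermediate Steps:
X = 1 (X = 2 - 1*1 = 2 - 1 = 1)
C(b) = b*(1 - 2*b)
(-9 - 1*63)*(C(-2) - 34) = (-9 - 1*63)*(-2*(1 - 2*(-2)) - 34) = (-9 - 63)*(-2*(1 + 4) - 34) = -72*(-2*5 - 34) = -72*(-10 - 34) = -72*(-44) = 3168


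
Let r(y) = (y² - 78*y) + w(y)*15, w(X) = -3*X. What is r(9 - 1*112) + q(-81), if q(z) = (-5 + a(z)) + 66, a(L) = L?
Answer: 23258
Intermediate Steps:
q(z) = 61 + z (q(z) = (-5 + z) + 66 = 61 + z)
r(y) = y² - 123*y (r(y) = (y² - 78*y) - 3*y*15 = (y² - 78*y) - 45*y = y² - 123*y)
r(9 - 1*112) + q(-81) = (9 - 1*112)*(-123 + (9 - 1*112)) + (61 - 81) = (9 - 112)*(-123 + (9 - 112)) - 20 = -103*(-123 - 103) - 20 = -103*(-226) - 20 = 23278 - 20 = 23258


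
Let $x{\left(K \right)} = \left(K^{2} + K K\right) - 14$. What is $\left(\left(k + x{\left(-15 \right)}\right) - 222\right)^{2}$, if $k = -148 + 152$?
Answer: $47524$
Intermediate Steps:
$k = 4$
$x{\left(K \right)} = -14 + 2 K^{2}$ ($x{\left(K \right)} = \left(K^{2} + K^{2}\right) - 14 = 2 K^{2} - 14 = -14 + 2 K^{2}$)
$\left(\left(k + x{\left(-15 \right)}\right) - 222\right)^{2} = \left(\left(4 - \left(14 - 2 \left(-15\right)^{2}\right)\right) - 222\right)^{2} = \left(\left(4 + \left(-14 + 2 \cdot 225\right)\right) - 222\right)^{2} = \left(\left(4 + \left(-14 + 450\right)\right) - 222\right)^{2} = \left(\left(4 + 436\right) - 222\right)^{2} = \left(440 - 222\right)^{2} = 218^{2} = 47524$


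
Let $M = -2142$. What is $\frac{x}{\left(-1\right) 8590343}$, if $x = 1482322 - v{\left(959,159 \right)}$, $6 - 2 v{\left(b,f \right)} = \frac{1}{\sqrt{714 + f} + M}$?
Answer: $- \frac{755536511862}{4378489236757} + \frac{\sqrt{97}}{26270935420542} \approx -0.17256$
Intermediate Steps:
$v{\left(b,f \right)} = 3 - \frac{1}{2 \left(-2142 + \sqrt{714 + f}\right)}$ ($v{\left(b,f \right)} = 3 - \frac{1}{2 \left(\sqrt{714 + f} - 2142\right)} = 3 - \frac{1}{2 \left(-2142 + \sqrt{714 + f}\right)}$)
$x = 1482322 - \frac{-12853 + 18 \sqrt{97}}{2 \left(-2142 + 3 \sqrt{97}\right)}$ ($x = 1482322 - \frac{-12853 + 6 \sqrt{714 + 159}}{2 \left(-2142 + \sqrt{714 + 159}\right)} = 1482322 - \frac{-12853 + 6 \sqrt{873}}{2 \left(-2142 + \sqrt{873}\right)} = 1482322 - \frac{-12853 + 6 \cdot 3 \sqrt{97}}{2 \left(-2142 + 3 \sqrt{97}\right)} = 1482322 - \frac{-12853 + 18 \sqrt{97}}{2 \left(-2142 + 3 \sqrt{97}\right)} \approx 1.4823 \cdot 10^{6}$)
$\frac{x}{\left(-1\right) 8590343} = \frac{\frac{755536511862}{509699} - \frac{\sqrt{97}}{3058194}}{\left(-1\right) 8590343} = \frac{\frac{755536511862}{509699} - \frac{\sqrt{97}}{3058194}}{-8590343} = \left(\frac{755536511862}{509699} - \frac{\sqrt{97}}{3058194}\right) \left(- \frac{1}{8590343}\right) = - \frac{755536511862}{4378489236757} + \frac{\sqrt{97}}{26270935420542}$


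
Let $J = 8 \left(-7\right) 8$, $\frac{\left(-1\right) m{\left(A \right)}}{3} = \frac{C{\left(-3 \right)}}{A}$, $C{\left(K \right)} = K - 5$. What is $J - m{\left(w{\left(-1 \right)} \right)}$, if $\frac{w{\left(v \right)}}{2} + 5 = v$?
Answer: $-446$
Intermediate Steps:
$C{\left(K \right)} = -5 + K$
$w{\left(v \right)} = -10 + 2 v$
$m{\left(A \right)} = \frac{24}{A}$ ($m{\left(A \right)} = - 3 \frac{-5 - 3}{A} = - 3 \left(- \frac{8}{A}\right) = \frac{24}{A}$)
$J = -448$ ($J = \left(-56\right) 8 = -448$)
$J - m{\left(w{\left(-1 \right)} \right)} = -448 - \frac{24}{-10 + 2 \left(-1\right)} = -448 - \frac{24}{-10 - 2} = -448 - \frac{24}{-12} = -448 - 24 \left(- \frac{1}{12}\right) = -448 - -2 = -448 + 2 = -446$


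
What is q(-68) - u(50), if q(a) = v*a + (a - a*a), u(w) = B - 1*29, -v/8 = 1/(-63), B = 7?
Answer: -294754/63 ≈ -4678.6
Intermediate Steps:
v = 8/63 (v = -8/(-63) = -8*(-1/63) = 8/63 ≈ 0.12698)
u(w) = -22 (u(w) = 7 - 1*29 = 7 - 29 = -22)
q(a) = -a² + 71*a/63 (q(a) = 8*a/63 + (a - a*a) = 8*a/63 + (a - a²) = -a² + 71*a/63)
q(-68) - u(50) = (1/63)*(-68)*(71 - 63*(-68)) - 1*(-22) = (1/63)*(-68)*(71 + 4284) + 22 = (1/63)*(-68)*4355 + 22 = -296140/63 + 22 = -294754/63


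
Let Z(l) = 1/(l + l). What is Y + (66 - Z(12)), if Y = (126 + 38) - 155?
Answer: 1799/24 ≈ 74.958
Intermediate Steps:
Z(l) = 1/(2*l)
Y = 9 (Y = 164 - 155 = 9)
Y + (66 - Z(12)) = 9 + (66 - 1/(2*12)) = 9 + (66 - 1*1/24) = 9 + (66 - 1/24) = 9 + 1583/24 = 1799/24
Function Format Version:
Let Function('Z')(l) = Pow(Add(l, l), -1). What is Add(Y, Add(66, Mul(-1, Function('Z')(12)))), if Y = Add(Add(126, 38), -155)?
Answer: Rational(1799, 24) ≈ 74.958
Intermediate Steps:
Function('Z')(l) = Mul(Rational(1, 2), Pow(l, -1)) (Function('Z')(l) = Pow(Mul(2, l), -1) = Mul(Rational(1, 2), Pow(l, -1)))
Y = 9 (Y = Add(164, -155) = 9)
Add(Y, Add(66, Mul(-1, Function('Z')(12)))) = Add(9, Add(66, Mul(-1, Mul(Rational(1, 2), Pow(12, -1))))) = Add(9, Add(66, Mul(-1, Mul(Rational(1, 2), Rational(1, 12))))) = Add(9, Add(66, Mul(-1, Rational(1, 24)))) = Add(9, Add(66, Rational(-1, 24))) = Add(9, Rational(1583, 24)) = Rational(1799, 24)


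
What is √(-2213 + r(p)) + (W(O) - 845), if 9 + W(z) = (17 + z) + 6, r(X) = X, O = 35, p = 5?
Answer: -796 + 4*I*√138 ≈ -796.0 + 46.989*I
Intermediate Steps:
W(z) = 14 + z (W(z) = -9 + ((17 + z) + 6) = -9 + (23 + z) = 14 + z)
√(-2213 + r(p)) + (W(O) - 845) = √(-2213 + 5) + ((14 + 35) - 845) = √(-2208) + (49 - 845) = 4*I*√138 - 796 = -796 + 4*I*√138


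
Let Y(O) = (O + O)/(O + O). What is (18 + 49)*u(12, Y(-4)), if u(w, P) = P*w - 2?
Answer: 670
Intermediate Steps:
Y(O) = 1 (Y(O) = (2*O)/((2*O)) = (2*O)*(1/(2*O)) = 1)
u(w, P) = -2 + P*w
(18 + 49)*u(12, Y(-4)) = (18 + 49)*(-2 + 1*12) = 67*(-2 + 12) = 67*10 = 670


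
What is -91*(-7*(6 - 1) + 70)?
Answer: -3185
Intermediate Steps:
-91*(-7*(6 - 1) + 70) = -91*(-7*5 + 70) = -91*(-35 + 70) = -91*35 = -3185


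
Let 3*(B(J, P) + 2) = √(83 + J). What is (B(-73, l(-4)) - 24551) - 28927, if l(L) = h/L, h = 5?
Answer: -53480 + √10/3 ≈ -53479.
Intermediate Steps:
l(L) = 5/L
B(J, P) = -2 + √(83 + J)/3
(B(-73, l(-4)) - 24551) - 28927 = ((-2 + √(83 - 73)/3) - 24551) - 28927 = ((-2 + √10/3) - 24551) - 28927 = (-24553 + √10/3) - 28927 = -53480 + √10/3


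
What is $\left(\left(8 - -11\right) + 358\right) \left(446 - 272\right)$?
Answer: $65598$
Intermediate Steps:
$\left(\left(8 - -11\right) + 358\right) \left(446 - 272\right) = \left(\left(8 + 11\right) + 358\right) 174 = \left(19 + 358\right) 174 = 377 \cdot 174 = 65598$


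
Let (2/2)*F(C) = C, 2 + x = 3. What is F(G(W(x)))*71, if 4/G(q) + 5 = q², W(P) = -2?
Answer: -284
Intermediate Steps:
x = 1 (x = -2 + 3 = 1)
G(q) = 4/(-5 + q²)
F(C) = C
F(G(W(x)))*71 = (4/(-5 + (-2)²))*71 = (4/(-5 + 4))*71 = (4/(-1))*71 = (4*(-1))*71 = -4*71 = -284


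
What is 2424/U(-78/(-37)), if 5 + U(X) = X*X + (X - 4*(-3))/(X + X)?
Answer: 86279856/99317 ≈ 868.73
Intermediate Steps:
U(X) = -5 + X² + (12 + X)/(2*X) (U(X) = -5 + (X*X + (X - 4*(-3))/(X + X)) = -5 + (X² + (X + 12)/((2*X))) = -5 + (X² + (12 + X)*(1/(2*X))) = -5 + (X² + (12 + X)/(2*X)) = -5 + X² + (12 + X)/(2*X))
2424/U(-78/(-37)) = 2424/(-9/2 + (-78/(-37))² + 6/((-78/(-37)))) = 2424/(-9/2 + (-78*(-1/37))² + 6/((-78*(-1/37)))) = 2424/(-9/2 + (78/37)² + 6/(78/37)) = 2424/(-9/2 + 6084/1369 + 6*(37/78)) = 2424/(-9/2 + 6084/1369 + 37/13) = 2424/(99317/35594) = 2424*(35594/99317) = 86279856/99317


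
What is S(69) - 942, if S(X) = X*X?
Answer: 3819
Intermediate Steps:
S(X) = X²
S(69) - 942 = 69² - 942 = 4761 - 942 = 3819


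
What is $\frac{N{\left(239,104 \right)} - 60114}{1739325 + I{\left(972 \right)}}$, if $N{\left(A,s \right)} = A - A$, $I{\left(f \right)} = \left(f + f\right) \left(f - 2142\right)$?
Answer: $\frac{20038}{178385} \approx 0.11233$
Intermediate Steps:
$I{\left(f \right)} = 2 f \left(-2142 + f\right)$
$N{\left(A,s \right)} = 0$
$\frac{N{\left(239,104 \right)} - 60114}{1739325 + I{\left(972 \right)}} = \frac{0 - 60114}{1739325 + 2 \cdot 972 \left(-2142 + 972\right)} = - \frac{60114}{1739325 + 2 \cdot 972 \left(-1170\right)} = - \frac{60114}{1739325 - 2274480} = - \frac{60114}{-535155} = \left(-60114\right) \left(- \frac{1}{535155}\right) = \frac{20038}{178385}$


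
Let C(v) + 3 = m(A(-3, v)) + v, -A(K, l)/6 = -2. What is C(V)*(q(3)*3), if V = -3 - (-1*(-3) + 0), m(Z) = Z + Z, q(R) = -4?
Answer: -180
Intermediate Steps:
A(K, l) = 12 (A(K, l) = -6*(-2) = 12)
m(Z) = 2*Z
V = -6 (V = -3 - (3 + 0) = -3 - 1*3 = -3 - 3 = -6)
C(v) = 21 + v (C(v) = -3 + (2*12 + v) = -3 + (24 + v) = 21 + v)
C(V)*(q(3)*3) = (21 - 6)*(-4*3) = 15*(-12) = -180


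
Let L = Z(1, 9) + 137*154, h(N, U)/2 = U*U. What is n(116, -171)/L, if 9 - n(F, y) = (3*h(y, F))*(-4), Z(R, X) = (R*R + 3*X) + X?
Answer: 107651/7045 ≈ 15.280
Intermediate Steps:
h(N, U) = 2*U² (h(N, U) = 2*(U*U) = 2*U²)
Z(R, X) = R² + 4*X (Z(R, X) = (R² + 3*X) + X = R² + 4*X)
n(F, y) = 9 + 24*F² (n(F, y) = 9 - 3*(2*F²)*(-4) = 9 - 6*F²*(-4) = 9 - (-24)*F² = 9 + 24*F²)
L = 21135 (L = (1² + 4*9) + 137*154 = (1 + 36) + 21098 = 37 + 21098 = 21135)
n(116, -171)/L = (9 + 24*116²)/21135 = (9 + 24*13456)*(1/21135) = (9 + 322944)*(1/21135) = 322953*(1/21135) = 107651/7045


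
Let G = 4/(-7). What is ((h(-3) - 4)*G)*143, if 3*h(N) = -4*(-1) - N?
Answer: 2860/21 ≈ 136.19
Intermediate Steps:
G = -4/7 (G = 4*(-⅐) = -4/7 ≈ -0.57143)
h(N) = 4/3 - N/3 (h(N) = (-4*(-1) - N)/3 = (4 - N)/3 = 4/3 - N/3)
((h(-3) - 4)*G)*143 = (((4/3 - ⅓*(-3)) - 4)*(-4/7))*143 = (((4/3 + 1) - 4)*(-4/7))*143 = ((7/3 - 4)*(-4/7))*143 = -5/3*(-4/7)*143 = (20/21)*143 = 2860/21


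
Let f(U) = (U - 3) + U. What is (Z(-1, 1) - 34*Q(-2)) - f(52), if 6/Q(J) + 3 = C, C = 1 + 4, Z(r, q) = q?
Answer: -202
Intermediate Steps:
C = 5
f(U) = -3 + 2*U (f(U) = (-3 + U) + U = -3 + 2*U)
Q(J) = 3 (Q(J) = 6/(-3 + 5) = 6/2 = 6*(1/2) = 3)
(Z(-1, 1) - 34*Q(-2)) - f(52) = (1 - 34*3) - (-3 + 2*52) = (1 - 102) - (-3 + 104) = -101 - 1*101 = -101 - 101 = -202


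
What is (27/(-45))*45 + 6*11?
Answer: 39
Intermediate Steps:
(27/(-45))*45 + 6*11 = (27*(-1/45))*45 + 66 = -⅗*45 + 66 = -27 + 66 = 39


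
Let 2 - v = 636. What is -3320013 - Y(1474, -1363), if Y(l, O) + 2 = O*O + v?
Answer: -5177146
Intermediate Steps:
v = -634 (v = 2 - 1*636 = 2 - 636 = -634)
Y(l, O) = -636 + O**2 (Y(l, O) = -2 + (O*O - 634) = -2 + (O**2 - 634) = -2 + (-634 + O**2) = -636 + O**2)
-3320013 - Y(1474, -1363) = -3320013 - (-636 + (-1363)**2) = -3320013 - (-636 + 1857769) = -3320013 - 1*1857133 = -3320013 - 1857133 = -5177146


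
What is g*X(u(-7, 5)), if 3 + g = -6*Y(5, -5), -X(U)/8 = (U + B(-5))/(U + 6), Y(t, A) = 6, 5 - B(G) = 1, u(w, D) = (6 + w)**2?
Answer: 1560/7 ≈ 222.86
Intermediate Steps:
B(G) = 4 (B(G) = 5 - 1*1 = 5 - 1 = 4)
X(U) = -8*(4 + U)/(6 + U) (X(U) = -8*(U + 4)/(U + 6) = -8*(4 + U)/(6 + U))
g = -39 (g = -3 - 6*6 = -3 - 36 = -39)
g*X(u(-7, 5)) = -312*(-4 - (6 - 7)**2)/(6 + (6 - 7)**2) = -312*(-4 - 1*(-1)**2)/(6 + (-1)**2) = -312*(-4 - 1*1)/(6 + 1) = -312*(-4 - 1)/7 = -312*(-5)/7 = -39*(-40/7) = 1560/7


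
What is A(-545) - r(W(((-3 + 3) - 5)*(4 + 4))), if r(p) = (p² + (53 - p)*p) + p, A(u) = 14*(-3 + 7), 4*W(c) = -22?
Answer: 353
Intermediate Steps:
W(c) = -11/2 (W(c) = (¼)*(-22) = -11/2)
A(u) = 56 (A(u) = 14*4 = 56)
r(p) = p + p² + p*(53 - p) (r(p) = (p² + p*(53 - p)) + p = p + p² + p*(53 - p))
A(-545) - r(W(((-3 + 3) - 5)*(4 + 4))) = 56 - 54*(-11)/2 = 56 - 1*(-297) = 56 + 297 = 353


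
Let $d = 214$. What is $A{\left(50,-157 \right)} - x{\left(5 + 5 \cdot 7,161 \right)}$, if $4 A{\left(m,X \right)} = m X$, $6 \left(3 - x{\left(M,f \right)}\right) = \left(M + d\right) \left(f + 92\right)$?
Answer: $\frac{52469}{6} \approx 8744.8$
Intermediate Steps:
$x{\left(M,f \right)} = 3 - \frac{\left(92 + f\right) \left(214 + M\right)}{6}$ ($x{\left(M,f \right)} = 3 - \frac{\left(M + 214\right) \left(f + 92\right)}{6} = 3 - \frac{\left(214 + M\right) \left(92 + f\right)}{6} = 3 - \frac{\left(92 + f\right) \left(214 + M\right)}{6}$)
$A{\left(m,X \right)} = \frac{X m}{4}$ ($A{\left(m,X \right)} = \frac{m X}{4} = \frac{X m}{4}$)
$A{\left(50,-157 \right)} - x{\left(5 + 5 \cdot 7,161 \right)} = \frac{1}{4} \left(-157\right) 50 - \left(- \frac{9835}{3} - \frac{17227}{3} - \frac{46 \left(5 + 5 \cdot 7\right)}{3} - \frac{1}{6} \left(5 + 5 \cdot 7\right) 161\right) = - \frac{3925}{2} - \left(- \frac{9835}{3} - \frac{17227}{3} - \frac{46 \left(5 + 35\right)}{3} - \frac{1}{6} \left(5 + 35\right) 161\right) = - \frac{3925}{2} - \left(- \frac{9835}{3} - \frac{17227}{3} - \frac{1840}{3} - \frac{20}{3} \cdot 161\right) = - \frac{3925}{2} - \left(- \frac{9835}{3} - \frac{17227}{3} - \frac{1840}{3} - \frac{3220}{3}\right) = - \frac{3925}{2} - - \frac{32122}{3} = - \frac{3925}{2} + \frac{32122}{3} = \frac{52469}{6}$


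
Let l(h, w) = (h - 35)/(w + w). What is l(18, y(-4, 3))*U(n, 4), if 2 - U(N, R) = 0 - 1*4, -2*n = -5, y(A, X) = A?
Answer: 51/4 ≈ 12.750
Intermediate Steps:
l(h, w) = (-35 + h)/(2*w) (l(h, w) = (-35 + h)/((2*w)) = (-35 + h)*(1/(2*w)) = (-35 + h)/(2*w))
n = 5/2 (n = -½*(-5) = 5/2 ≈ 2.5000)
U(N, R) = 6 (U(N, R) = 2 - (0 - 1*4) = 2 - (0 - 4) = 2 - 1*(-4) = 2 + 4 = 6)
l(18, y(-4, 3))*U(n, 4) = ((½)*(-35 + 18)/(-4))*6 = ((½)*(-¼)*(-17))*6 = (17/8)*6 = 51/4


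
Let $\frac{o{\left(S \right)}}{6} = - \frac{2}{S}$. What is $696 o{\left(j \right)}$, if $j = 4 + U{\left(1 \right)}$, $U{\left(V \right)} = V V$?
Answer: $- \frac{8352}{5} \approx -1670.4$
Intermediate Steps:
$U{\left(V \right)} = V^{2}$
$j = 5$ ($j = 4 + 1^{2} = 4 + 1 = 5$)
$o{\left(S \right)} = - \frac{12}{S}$ ($o{\left(S \right)} = 6 \left(- \frac{2}{S}\right) = - \frac{12}{S}$)
$696 o{\left(j \right)} = 696 \left(- \frac{12}{5}\right) = - \frac{8352}{5}$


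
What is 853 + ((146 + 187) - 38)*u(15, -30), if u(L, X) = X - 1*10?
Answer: -10947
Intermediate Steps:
u(L, X) = -10 + X (u(L, X) = X - 10 = -10 + X)
853 + ((146 + 187) - 38)*u(15, -30) = 853 + ((146 + 187) - 38)*(-10 - 30) = 853 + (333 - 38)*(-40) = 853 + 295*(-40) = 853 - 11800 = -10947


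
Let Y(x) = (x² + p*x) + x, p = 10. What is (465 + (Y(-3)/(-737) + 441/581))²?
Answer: 811847515871844/3741891241 ≈ 2.1696e+5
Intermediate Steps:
Y(x) = x² + 11*x (Y(x) = (x² + 10*x) + x = x² + 11*x)
(465 + (Y(-3)/(-737) + 441/581))² = (465 + (-3*(11 - 3)/(-737) + 441/581))² = (465 + (-3*8*(-1/737) + 441*(1/581)))² = (465 + (-24*(-1/737) + 63/83))² = (465 + (24/737 + 63/83))² = (465 + 48423/61171)² = (28492938/61171)² = 811847515871844/3741891241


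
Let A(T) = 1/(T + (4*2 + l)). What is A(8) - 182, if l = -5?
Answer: -2001/11 ≈ -181.91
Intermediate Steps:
A(T) = 1/(3 + T) (A(T) = 1/(T + (4*2 - 5)) = 1/(T + (8 - 5)) = 1/(T + 3) = 1/(3 + T))
A(8) - 182 = 1/(3 + 8) - 182 = 1/11 - 182 = -2001/11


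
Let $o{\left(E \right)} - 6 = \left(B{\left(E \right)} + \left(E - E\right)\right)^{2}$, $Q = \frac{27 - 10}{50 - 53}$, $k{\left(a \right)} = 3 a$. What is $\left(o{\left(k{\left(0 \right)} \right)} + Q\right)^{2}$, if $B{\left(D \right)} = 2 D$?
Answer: $\frac{1}{9} \approx 0.11111$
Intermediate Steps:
$Q = - \frac{17}{3}$ ($Q = \frac{17}{-3} = 17 \left(- \frac{1}{3}\right) = - \frac{17}{3} \approx -5.6667$)
$o{\left(E \right)} = 6 + 4 E^{2}$ ($o{\left(E \right)} = 6 + \left(2 E + \left(E - E\right)\right)^{2} = 6 + \left(2 E + 0\right)^{2} = 6 + \left(2 E\right)^{2} = 6 + 4 E^{2}$)
$\left(o{\left(k{\left(0 \right)} \right)} + Q\right)^{2} = \left(\left(6 + 4 \left(3 \cdot 0\right)^{2}\right) - \frac{17}{3}\right)^{2} = \left(\left(6 + 4 \cdot 0^{2}\right) - \frac{17}{3}\right)^{2} = \left(\left(6 + 4 \cdot 0\right) - \frac{17}{3}\right)^{2} = \left(\left(6 + 0\right) - \frac{17}{3}\right)^{2} = \left(6 - \frac{17}{3}\right)^{2} = \left(\frac{1}{3}\right)^{2} = \frac{1}{9}$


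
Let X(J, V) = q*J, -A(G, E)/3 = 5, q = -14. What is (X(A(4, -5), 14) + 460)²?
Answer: 448900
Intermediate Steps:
A(G, E) = -15 (A(G, E) = -3*5 = -15)
X(J, V) = -14*J
(X(A(4, -5), 14) + 460)² = (-14*(-15) + 460)² = (210 + 460)² = 670² = 448900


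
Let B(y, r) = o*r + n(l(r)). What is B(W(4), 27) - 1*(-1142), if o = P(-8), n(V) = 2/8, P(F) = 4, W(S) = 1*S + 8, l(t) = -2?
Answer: 5001/4 ≈ 1250.3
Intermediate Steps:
W(S) = 8 + S (W(S) = S + 8 = 8 + S)
n(V) = ¼ (n(V) = 2*(⅛) = ¼)
o = 4
B(y, r) = ¼ + 4*r (B(y, r) = 4*r + ¼ = ¼ + 4*r)
B(W(4), 27) - 1*(-1142) = (¼ + 4*27) - 1*(-1142) = (¼ + 108) + 1142 = 433/4 + 1142 = 5001/4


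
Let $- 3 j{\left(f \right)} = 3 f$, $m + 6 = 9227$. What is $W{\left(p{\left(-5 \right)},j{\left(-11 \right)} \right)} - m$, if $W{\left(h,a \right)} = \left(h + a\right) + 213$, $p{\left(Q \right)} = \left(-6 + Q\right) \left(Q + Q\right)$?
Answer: $-8887$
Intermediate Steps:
$m = 9221$ ($m = -6 + 9227 = 9221$)
$j{\left(f \right)} = - f$ ($j{\left(f \right)} = - \frac{3 f}{3} = - f$)
$p{\left(Q \right)} = 2 Q \left(-6 + Q\right)$ ($p{\left(Q \right)} = \left(-6 + Q\right) 2 Q = 2 Q \left(-6 + Q\right)$)
$W{\left(h,a \right)} = 213 + a + h$ ($W{\left(h,a \right)} = \left(a + h\right) + 213 = 213 + a + h$)
$W{\left(p{\left(-5 \right)},j{\left(-11 \right)} \right)} - m = \left(213 - -11 + 2 \left(-5\right) \left(-6 - 5\right)\right) - 9221 = \left(213 + 11 + 2 \left(-5\right) \left(-11\right)\right) - 9221 = \left(213 + 11 + 110\right) - 9221 = 334 - 9221 = -8887$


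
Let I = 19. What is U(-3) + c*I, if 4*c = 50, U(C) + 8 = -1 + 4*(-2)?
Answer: 441/2 ≈ 220.50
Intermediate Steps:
U(C) = -17 (U(C) = -8 + (-1 + 4*(-2)) = -8 + (-1 - 8) = -8 - 9 = -17)
c = 25/2 (c = (¼)*50 = 25/2 ≈ 12.500)
U(-3) + c*I = -17 + (25/2)*19 = -17 + 475/2 = 441/2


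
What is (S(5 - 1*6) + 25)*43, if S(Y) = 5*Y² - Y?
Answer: 1333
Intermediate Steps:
S(Y) = -Y + 5*Y²
(S(5 - 1*6) + 25)*43 = ((5 - 1*6)*(-1 + 5*(5 - 1*6)) + 25)*43 = ((5 - 6)*(-1 + 5*(5 - 6)) + 25)*43 = (-(-1 + 5*(-1)) + 25)*43 = (-(-1 - 5) + 25)*43 = (-1*(-6) + 25)*43 = (6 + 25)*43 = 31*43 = 1333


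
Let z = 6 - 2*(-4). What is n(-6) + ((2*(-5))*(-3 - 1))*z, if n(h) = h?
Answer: 554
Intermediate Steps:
z = 14 (z = 6 + 8 = 14)
n(-6) + ((2*(-5))*(-3 - 1))*z = -6 + ((2*(-5))*(-3 - 1))*14 = -6 - 10*(-4)*14 = -6 + 40*14 = -6 + 560 = 554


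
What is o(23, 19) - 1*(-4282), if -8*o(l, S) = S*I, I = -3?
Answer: 34313/8 ≈ 4289.1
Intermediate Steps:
o(l, S) = 3*S/8 (o(l, S) = -S*(-3)/8 = -(-3)*S/8 = 3*S/8)
o(23, 19) - 1*(-4282) = (3/8)*19 - 1*(-4282) = 57/8 + 4282 = 34313/8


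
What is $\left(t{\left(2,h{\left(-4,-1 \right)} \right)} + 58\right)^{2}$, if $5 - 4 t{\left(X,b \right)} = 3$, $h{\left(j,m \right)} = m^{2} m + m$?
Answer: $\frac{13689}{4} \approx 3422.3$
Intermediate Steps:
$h{\left(j,m \right)} = m + m^{3}$ ($h{\left(j,m \right)} = m^{3} + m = m + m^{3}$)
$t{\left(X,b \right)} = \frac{1}{2}$ ($t{\left(X,b \right)} = \frac{5}{4} - \frac{3}{4} = \frac{1}{2}$)
$\left(t{\left(2,h{\left(-4,-1 \right)} \right)} + 58\right)^{2} = \left(\frac{1}{2} + 58\right)^{2} = \left(\frac{117}{2}\right)^{2} = \frac{13689}{4}$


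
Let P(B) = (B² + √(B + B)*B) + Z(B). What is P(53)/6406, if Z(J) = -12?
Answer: 2797/6406 + 53*√106/6406 ≈ 0.52180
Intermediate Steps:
P(B) = -12 + B² + √2*B^(3/2) (P(B) = (B² + √(B + B)*B) - 12 = (B² + √(2*B)*B) - 12 = (B² + (√2*√B)*B) - 12 = (B² + √2*B^(3/2)) - 12 = -12 + B² + √2*B^(3/2))
P(53)/6406 = (-12 + 53² + √2*53^(3/2))/6406 = (-12 + 2809 + √2*(53*√53))*(1/6406) = (-12 + 2809 + 53*√106)*(1/6406) = (2797 + 53*√106)*(1/6406) = 2797/6406 + 53*√106/6406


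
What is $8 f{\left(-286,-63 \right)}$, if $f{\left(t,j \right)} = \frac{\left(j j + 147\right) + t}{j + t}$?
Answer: $- \frac{30640}{349} \approx -87.794$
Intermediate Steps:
$f{\left(t,j \right)} = \frac{147 + t + j^{2}}{j + t}$ ($f{\left(t,j \right)} = \frac{\left(j^{2} + 147\right) + t}{j + t} = \frac{\left(147 + j^{2}\right) + t}{j + t} = \frac{147 + t + j^{2}}{j + t}$)
$8 f{\left(-286,-63 \right)} = 8 \frac{147 - 286 + \left(-63\right)^{2}}{-63 - 286} = 8 \frac{147 - 286 + 3969}{-349} = 8 \left(\left(- \frac{1}{349}\right) 3830\right) = 8 \left(- \frac{3830}{349}\right) = - \frac{30640}{349}$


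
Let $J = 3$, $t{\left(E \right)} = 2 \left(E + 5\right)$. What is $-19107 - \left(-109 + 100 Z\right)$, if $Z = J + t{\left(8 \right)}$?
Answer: $-21898$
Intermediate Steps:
$t{\left(E \right)} = 10 + 2 E$ ($t{\left(E \right)} = 2 \left(5 + E\right) = 10 + 2 E$)
$Z = 29$ ($Z = 3 + \left(10 + 2 \cdot 8\right) = 3 + \left(10 + 16\right) = 3 + 26 = 29$)
$-19107 - \left(-109 + 100 Z\right) = -19107 + \left(109 - 2900\right) = -19107 - 2791 = -21898$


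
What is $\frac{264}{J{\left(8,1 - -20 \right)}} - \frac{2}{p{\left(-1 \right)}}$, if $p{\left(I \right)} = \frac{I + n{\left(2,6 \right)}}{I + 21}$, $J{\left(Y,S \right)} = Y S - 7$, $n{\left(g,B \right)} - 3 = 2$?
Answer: $- \frac{1346}{161} \approx -8.3602$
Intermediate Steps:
$n{\left(g,B \right)} = 5$ ($n{\left(g,B \right)} = 3 + 2 = 5$)
$J{\left(Y,S \right)} = -7 + S Y$ ($J{\left(Y,S \right)} = S Y - 7 = -7 + S Y$)
$p{\left(I \right)} = \frac{5 + I}{21 + I}$ ($p{\left(I \right)} = \frac{I + 5}{I + 21} = \frac{5 + I}{21 + I}$)
$\frac{264}{J{\left(8,1 - -20 \right)}} - \frac{2}{p{\left(-1 \right)}} = \frac{264}{-7 + \left(1 - -20\right) 8} - \frac{2}{\frac{1}{21 - 1} \left(5 - 1\right)} = \frac{264}{-7 + \left(1 + 20\right) 8} - \frac{2}{\frac{1}{20} \cdot 4} = \frac{264}{-7 + 21 \cdot 8} - \frac{2}{\frac{1}{20} \cdot 4} = \frac{264}{-7 + 168} - 2 \frac{1}{\frac{1}{5}} = \frac{264}{161} - 10 = - \frac{1346}{161}$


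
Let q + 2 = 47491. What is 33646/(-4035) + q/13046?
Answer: -247327601/52640610 ≈ -4.6984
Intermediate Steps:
q = 47489 (q = -2 + 47491 = 47489)
33646/(-4035) + q/13046 = 33646/(-4035) + 47489/13046 = 33646*(-1/4035) + 47489*(1/13046) = -33646/4035 + 47489/13046 = -247327601/52640610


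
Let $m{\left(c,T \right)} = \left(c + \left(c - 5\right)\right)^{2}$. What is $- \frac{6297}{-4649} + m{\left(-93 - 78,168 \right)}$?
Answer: $\frac{559787738}{4649} \approx 1.2041 \cdot 10^{5}$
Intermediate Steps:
$m{\left(c,T \right)} = \left(-5 + 2 c\right)^{2}$ ($m{\left(c,T \right)} = \left(c + \left(-5 + c\right)\right)^{2} = \left(-5 + 2 c\right)^{2}$)
$- \frac{6297}{-4649} + m{\left(-93 - 78,168 \right)} = - \frac{6297}{-4649} + \left(-5 + 2 \left(-93 - 78\right)\right)^{2} = \left(-6297\right) \left(- \frac{1}{4649}\right) + \left(-5 + 2 \left(-171\right)\right)^{2} = \frac{6297}{4649} + \left(-5 - 342\right)^{2} = \frac{6297}{4649} + \left(-347\right)^{2} = \frac{6297}{4649} + 120409 = \frac{559787738}{4649}$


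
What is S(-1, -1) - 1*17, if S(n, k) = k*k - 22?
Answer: -38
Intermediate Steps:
S(n, k) = -22 + k² (S(n, k) = k² - 22 = -22 + k²)
S(-1, -1) - 1*17 = (-22 + (-1)²) - 1*17 = (-22 + 1) - 17 = -21 - 17 = -38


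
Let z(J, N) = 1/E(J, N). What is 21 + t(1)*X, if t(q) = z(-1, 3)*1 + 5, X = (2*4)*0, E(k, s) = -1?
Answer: 21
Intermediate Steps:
X = 0 (X = 8*0 = 0)
z(J, N) = -1 (z(J, N) = 1/(-1) = -1)
t(q) = 4 (t(q) = -1*1 + 5 = -1 + 5 = 4)
21 + t(1)*X = 21 + 4*0 = 21 + 0 = 21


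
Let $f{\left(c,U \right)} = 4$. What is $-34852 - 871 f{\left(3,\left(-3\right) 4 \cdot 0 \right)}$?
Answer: $-38336$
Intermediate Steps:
$-34852 - 871 f{\left(3,\left(-3\right) 4 \cdot 0 \right)} = -34852 - 3484 = -38336$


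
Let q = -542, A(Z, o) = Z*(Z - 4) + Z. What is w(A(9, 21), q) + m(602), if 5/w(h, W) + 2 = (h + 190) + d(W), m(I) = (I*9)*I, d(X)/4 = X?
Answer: 6281910931/1926 ≈ 3.2616e+6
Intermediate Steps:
A(Z, o) = Z + Z*(-4 + Z) (A(Z, o) = Z*(-4 + Z) + Z = Z + Z*(-4 + Z))
d(X) = 4*X
m(I) = 9*I**2 (m(I) = (9*I)*I = 9*I**2)
w(h, W) = 5/(188 + h + 4*W) (w(h, W) = 5/(-2 + ((h + 190) + 4*W)) = 5/(-2 + ((190 + h) + 4*W)) = 5/(-2 + (190 + h + 4*W)) = 5/(188 + h + 4*W))
w(A(9, 21), q) + m(602) = 5/(188 + 9*(-3 + 9) + 4*(-542)) + 9*602**2 = 5/(188 + 9*6 - 2168) + 9*362404 = 5/(188 + 54 - 2168) + 3261636 = 5/(-1926) + 3261636 = 5*(-1/1926) + 3261636 = -5/1926 + 3261636 = 6281910931/1926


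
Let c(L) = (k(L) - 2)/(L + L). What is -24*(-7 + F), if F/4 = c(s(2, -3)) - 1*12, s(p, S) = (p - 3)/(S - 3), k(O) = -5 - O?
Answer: 3384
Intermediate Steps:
s(p, S) = (-3 + p)/(-3 + S)
c(L) = (-7 - L)/(2*L) (c(L) = ((-5 - L) - 2)/(L + L) = (-7 - L)/((2*L)) = (-7 - L)*(1/(2*L)) = (-7 - L)/(2*L))
F = -134 (F = 4*((-7 - (-3 + 2)/(-3 - 3))/(2*(((-3 + 2)/(-3 - 3)))) - 1*12) = 4*((-7 - (-1)/(-6))/(2*((-1/(-6)))) - 12) = 4*((-7 - (-1)*(-1)/6)/(2*((-1/6*(-1)))) - 12) = 4*((-7 - 1*1/6)/(2*(1/6)) - 12) = 4*((1/2)*6*(-7 - 1/6) - 12) = 4*((1/2)*6*(-43/6) - 12) = 4*(-43/2 - 12) = 4*(-67/2) = -134)
-24*(-7 + F) = -24*(-7 - 134) = -24*(-141) = 3384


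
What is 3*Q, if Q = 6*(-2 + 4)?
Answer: 36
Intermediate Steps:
Q = 12 (Q = 6*2 = 12)
3*Q = 3*12 = 36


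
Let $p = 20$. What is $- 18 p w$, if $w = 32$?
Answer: $-11520$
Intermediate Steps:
$- 18 p w = \left(-18\right) 20 \cdot 32 = \left(-360\right) 32 = -11520$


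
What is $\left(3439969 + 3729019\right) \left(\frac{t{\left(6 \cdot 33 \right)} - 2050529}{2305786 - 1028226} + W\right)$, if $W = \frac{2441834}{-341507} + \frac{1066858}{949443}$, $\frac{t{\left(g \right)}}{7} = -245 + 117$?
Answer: $- \frac{1133260646651647122270979}{20711894103930678} \approx -5.4715 \cdot 10^{7}$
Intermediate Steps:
$t{\left(g \right)} = -896$ ($t{\left(g \right)} = 7 \left(-245 + 117\right) = 7 \left(-128\right) = -896$)
$W = - \frac{1954042723456}{324241430601}$ ($W = 2441834 \left(- \frac{1}{341507}\right) + 1066858 \cdot \frac{1}{949443} = - \frac{2441834}{341507} + \frac{1066858}{949443} = - \frac{1954042723456}{324241430601} \approx -6.0265$)
$\left(3439969 + 3729019\right) \left(\frac{t{\left(6 \cdot 33 \right)} - 2050529}{2305786 - 1028226} + W\right) = \left(3439969 + 3729019\right) \left(\frac{-896 - 2050529}{2305786 - 1028226} - \frac{1954042723456}{324241430601}\right) = 7168988 \left(- \frac{2051425}{1277560} - \frac{1954042723456}{324241430601}\right) = 7168988 \left(\left(-2051425\right) \frac{1}{1277560} - \frac{1954042723456}{324241430601}\right) = 7168988 \left(- \frac{410285}{255512} - \frac{1954042723456}{324241430601}\right) = 7168988 \left(- \frac{632312759709820757}{82847576415722712}\right) = - \frac{1133260646651647122270979}{20711894103930678}$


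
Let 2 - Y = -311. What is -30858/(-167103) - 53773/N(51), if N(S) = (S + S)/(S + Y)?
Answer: -181709224100/946917 ≈ -1.9190e+5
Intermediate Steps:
Y = 313 (Y = 2 - 1*(-311) = 2 + 311 = 313)
N(S) = 2*S/(313 + S) (N(S) = (S + S)/(S + 313) = (2*S)/(313 + S) = 2*S/(313 + S))
-30858/(-167103) - 53773/N(51) = -30858/(-167103) - 53773/(2*51/(313 + 51)) = -30858*(-1/167103) - 53773/(2*51/364) = 10286/55701 - 53773/(2*51*(1/364)) = 10286/55701 - 53773/51/182 = 10286/55701 - 53773*182/51 = 10286/55701 - 9786686/51 = -181709224100/946917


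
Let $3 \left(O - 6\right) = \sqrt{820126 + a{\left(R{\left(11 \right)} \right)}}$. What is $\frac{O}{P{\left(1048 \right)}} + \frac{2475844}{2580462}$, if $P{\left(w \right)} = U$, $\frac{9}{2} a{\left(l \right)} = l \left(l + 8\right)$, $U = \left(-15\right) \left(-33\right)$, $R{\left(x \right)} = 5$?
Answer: $\frac{68945864}{70962705} + \frac{4 \sqrt{461329}}{4455} \approx 1.5814$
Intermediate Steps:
$U = 495$
$a{\left(l \right)} = \frac{2 l \left(8 + l\right)}{9}$ ($a{\left(l \right)} = \frac{2 l \left(l + 8\right)}{9} = \frac{2 l \left(8 + l\right)}{9}$)
$P{\left(w \right)} = 495$
$O = 6 + \frac{4 \sqrt{461329}}{9}$ ($O = 6 + \frac{\sqrt{820126 + \frac{2}{9} \cdot 5 \left(8 + 5\right)}}{3} = 6 + \frac{\sqrt{820126 + \frac{2}{9} \cdot 5 \cdot 13}}{3} = 6 + \frac{\sqrt{820126 + \frac{130}{9}}}{3} = 6 + \frac{\sqrt{\frac{7381264}{9}}}{3} = 6 + \frac{\frac{4}{3} \sqrt{461329}}{3} = 6 + \frac{4 \sqrt{461329}}{9} \approx 307.87$)
$\frac{O}{P{\left(1048 \right)}} + \frac{2475844}{2580462} = \frac{6 + \frac{4 \sqrt{461329}}{9}}{495} + \frac{2475844}{2580462} = \left(6 + \frac{4 \sqrt{461329}}{9}\right) \frac{1}{495} + 2475844 \cdot \frac{1}{2580462} = \left(\frac{2}{165} + \frac{4 \sqrt{461329}}{4455}\right) + \frac{1237922}{1290231} = \frac{68945864}{70962705} + \frac{4 \sqrt{461329}}{4455}$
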